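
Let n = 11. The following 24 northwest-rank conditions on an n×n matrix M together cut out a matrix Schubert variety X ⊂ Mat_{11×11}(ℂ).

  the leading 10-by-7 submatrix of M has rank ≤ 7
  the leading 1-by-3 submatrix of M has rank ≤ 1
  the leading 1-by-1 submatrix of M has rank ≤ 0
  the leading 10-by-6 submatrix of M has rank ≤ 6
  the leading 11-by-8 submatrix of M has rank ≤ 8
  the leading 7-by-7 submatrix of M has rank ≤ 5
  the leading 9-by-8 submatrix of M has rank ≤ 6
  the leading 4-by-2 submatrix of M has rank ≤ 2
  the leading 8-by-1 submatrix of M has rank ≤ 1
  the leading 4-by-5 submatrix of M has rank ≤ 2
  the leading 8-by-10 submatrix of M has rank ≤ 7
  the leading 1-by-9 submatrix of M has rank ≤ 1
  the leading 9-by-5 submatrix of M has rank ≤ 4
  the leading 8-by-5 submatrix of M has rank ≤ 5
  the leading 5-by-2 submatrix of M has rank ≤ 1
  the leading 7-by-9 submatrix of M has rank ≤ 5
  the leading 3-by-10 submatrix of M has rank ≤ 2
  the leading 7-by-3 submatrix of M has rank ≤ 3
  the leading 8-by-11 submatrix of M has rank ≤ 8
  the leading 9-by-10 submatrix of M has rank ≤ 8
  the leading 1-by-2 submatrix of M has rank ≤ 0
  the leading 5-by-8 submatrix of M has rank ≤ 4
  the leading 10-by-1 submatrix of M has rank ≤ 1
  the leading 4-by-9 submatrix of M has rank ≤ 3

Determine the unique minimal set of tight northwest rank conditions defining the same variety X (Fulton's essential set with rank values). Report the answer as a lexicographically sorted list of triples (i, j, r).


Rank table r_w(11×11) implied by the 24 constraints:

  i=1: 0 0 1 1 1 1 1 1 1 1 1
  i=2: 1 1 2 2 2 2 2 2 2 2 2
  i=3: 1 1 2 2 2 2 2 2 2 2 3
  i=4: 1 1 2 2 2 3 3 3 3 3 4
  i=5: 1 1 2 3 3 4 4 4 4 4 5
  i=6: 1 2 3 4 4 5 5 5 5 5 6
  i=7: 1 2 3 4 4 5 5 5 5 6 7
  i=8: 1 2 3 4 4 5 6 6 6 7 8
  i=9: 1 2 3 4 4 5 6 6 7 8 9
  i=10: 1 2 3 4 5 6 7 7 8 9 10
  i=11: 1 2 3 4 5 6 7 8 9 10 11

giving w = (3, 1, 11, 6, 4, 2, 10, 7, 9, 5, 8) via Δ²R.

Fulton essential set (7 of the 21 Rothe cells):

[(1, 2, 0), (3, 10, 2), (4, 5, 2), (5, 2, 1), (7, 9, 5), (9, 5, 4), (9, 8, 6)]


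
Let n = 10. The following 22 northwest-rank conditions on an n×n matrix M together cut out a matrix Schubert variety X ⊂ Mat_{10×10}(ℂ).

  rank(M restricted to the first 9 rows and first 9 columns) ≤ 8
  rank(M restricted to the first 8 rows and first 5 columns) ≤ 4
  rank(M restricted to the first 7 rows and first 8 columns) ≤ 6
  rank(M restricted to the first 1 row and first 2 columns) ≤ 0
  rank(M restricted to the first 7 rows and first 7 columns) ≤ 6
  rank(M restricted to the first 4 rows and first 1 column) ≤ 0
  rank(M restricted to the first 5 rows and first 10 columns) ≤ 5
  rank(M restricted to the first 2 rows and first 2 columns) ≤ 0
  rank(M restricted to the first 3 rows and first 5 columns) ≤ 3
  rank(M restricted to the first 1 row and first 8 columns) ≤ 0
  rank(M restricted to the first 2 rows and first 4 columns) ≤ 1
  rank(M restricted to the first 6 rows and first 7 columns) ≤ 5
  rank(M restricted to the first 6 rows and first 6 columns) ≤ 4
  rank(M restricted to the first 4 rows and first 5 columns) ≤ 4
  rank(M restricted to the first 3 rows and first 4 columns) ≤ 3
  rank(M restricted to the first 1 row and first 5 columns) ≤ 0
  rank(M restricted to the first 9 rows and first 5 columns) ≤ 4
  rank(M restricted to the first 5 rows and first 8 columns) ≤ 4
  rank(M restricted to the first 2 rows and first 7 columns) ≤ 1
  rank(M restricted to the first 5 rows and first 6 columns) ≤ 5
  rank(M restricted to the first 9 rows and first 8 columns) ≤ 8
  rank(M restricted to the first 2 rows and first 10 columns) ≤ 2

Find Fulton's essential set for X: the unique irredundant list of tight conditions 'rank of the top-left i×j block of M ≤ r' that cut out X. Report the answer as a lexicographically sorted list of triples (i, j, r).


Propagating the 22 rank bounds to every northwest block:

  i=1: 0 | 0 | 0 | 0 | 0 | 0 | 0 | 0 | 1 | 1
  i=2: 0 | 0 | 1 | 1 | 1 | 1 | 1 | 1 | 2 | 2
  i=3: 0 | 1 | 2 | 2 | 2 | 2 | 2 | 2 | 3 | 3
  i=4: 0 | 1 | 2 | 3 | 3 | 3 | 3 | 3 | 4 | 4
  i=5: 1 | 2 | 3 | 4 | 4 | 4 | 4 | 4 | 5 | 5
  i=6: 1 | 2 | 3 | 4 | 4 | 4 | 5 | 5 | 6 | 6
  i=7: 1 | 2 | 3 | 4 | 4 | 5 | 6 | 6 | 7 | 7
  i=8: 1 | 2 | 3 | 4 | 4 | 5 | 6 | 7 | 8 | 8
  i=9: 1 | 2 | 3 | 4 | 4 | 5 | 6 | 7 | 8 | 9
  i=10: 1 | 2 | 3 | 4 | 5 | 6 | 7 | 8 | 9 | 10

reading off 1-entries of Δ²R: w = (9, 3, 2, 4, 1, 7, 6, 8, 10, 5).

D(w) has 17 cells with 5 SE-corners; essential set:

[(1, 8, 0), (2, 2, 0), (4, 1, 0), (6, 6, 4), (9, 5, 4)]


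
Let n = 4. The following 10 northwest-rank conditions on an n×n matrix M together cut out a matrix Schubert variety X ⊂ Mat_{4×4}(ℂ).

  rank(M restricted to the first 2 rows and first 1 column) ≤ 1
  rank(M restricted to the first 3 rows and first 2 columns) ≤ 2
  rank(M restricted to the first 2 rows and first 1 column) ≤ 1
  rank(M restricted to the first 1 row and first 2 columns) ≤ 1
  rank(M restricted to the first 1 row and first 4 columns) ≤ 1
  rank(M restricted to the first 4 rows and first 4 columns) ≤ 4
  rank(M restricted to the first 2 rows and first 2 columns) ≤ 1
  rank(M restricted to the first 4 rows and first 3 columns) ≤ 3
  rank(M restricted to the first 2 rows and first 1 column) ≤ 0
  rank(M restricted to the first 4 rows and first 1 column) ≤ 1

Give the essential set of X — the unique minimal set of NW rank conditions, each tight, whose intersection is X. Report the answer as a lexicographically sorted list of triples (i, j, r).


Computing R[i][j] = min implied NW-rank bound (n=4, 10 conditions):

  i=1: 0  1  1  1
  i=2: 0  1  2  2
  i=3: 1  2  3  3
  i=4: 1  2  3  4

so w = (2, 3, 1, 4).

Fulton essential set (1 of the 2 Rothe cells):

[(2, 1, 0)]


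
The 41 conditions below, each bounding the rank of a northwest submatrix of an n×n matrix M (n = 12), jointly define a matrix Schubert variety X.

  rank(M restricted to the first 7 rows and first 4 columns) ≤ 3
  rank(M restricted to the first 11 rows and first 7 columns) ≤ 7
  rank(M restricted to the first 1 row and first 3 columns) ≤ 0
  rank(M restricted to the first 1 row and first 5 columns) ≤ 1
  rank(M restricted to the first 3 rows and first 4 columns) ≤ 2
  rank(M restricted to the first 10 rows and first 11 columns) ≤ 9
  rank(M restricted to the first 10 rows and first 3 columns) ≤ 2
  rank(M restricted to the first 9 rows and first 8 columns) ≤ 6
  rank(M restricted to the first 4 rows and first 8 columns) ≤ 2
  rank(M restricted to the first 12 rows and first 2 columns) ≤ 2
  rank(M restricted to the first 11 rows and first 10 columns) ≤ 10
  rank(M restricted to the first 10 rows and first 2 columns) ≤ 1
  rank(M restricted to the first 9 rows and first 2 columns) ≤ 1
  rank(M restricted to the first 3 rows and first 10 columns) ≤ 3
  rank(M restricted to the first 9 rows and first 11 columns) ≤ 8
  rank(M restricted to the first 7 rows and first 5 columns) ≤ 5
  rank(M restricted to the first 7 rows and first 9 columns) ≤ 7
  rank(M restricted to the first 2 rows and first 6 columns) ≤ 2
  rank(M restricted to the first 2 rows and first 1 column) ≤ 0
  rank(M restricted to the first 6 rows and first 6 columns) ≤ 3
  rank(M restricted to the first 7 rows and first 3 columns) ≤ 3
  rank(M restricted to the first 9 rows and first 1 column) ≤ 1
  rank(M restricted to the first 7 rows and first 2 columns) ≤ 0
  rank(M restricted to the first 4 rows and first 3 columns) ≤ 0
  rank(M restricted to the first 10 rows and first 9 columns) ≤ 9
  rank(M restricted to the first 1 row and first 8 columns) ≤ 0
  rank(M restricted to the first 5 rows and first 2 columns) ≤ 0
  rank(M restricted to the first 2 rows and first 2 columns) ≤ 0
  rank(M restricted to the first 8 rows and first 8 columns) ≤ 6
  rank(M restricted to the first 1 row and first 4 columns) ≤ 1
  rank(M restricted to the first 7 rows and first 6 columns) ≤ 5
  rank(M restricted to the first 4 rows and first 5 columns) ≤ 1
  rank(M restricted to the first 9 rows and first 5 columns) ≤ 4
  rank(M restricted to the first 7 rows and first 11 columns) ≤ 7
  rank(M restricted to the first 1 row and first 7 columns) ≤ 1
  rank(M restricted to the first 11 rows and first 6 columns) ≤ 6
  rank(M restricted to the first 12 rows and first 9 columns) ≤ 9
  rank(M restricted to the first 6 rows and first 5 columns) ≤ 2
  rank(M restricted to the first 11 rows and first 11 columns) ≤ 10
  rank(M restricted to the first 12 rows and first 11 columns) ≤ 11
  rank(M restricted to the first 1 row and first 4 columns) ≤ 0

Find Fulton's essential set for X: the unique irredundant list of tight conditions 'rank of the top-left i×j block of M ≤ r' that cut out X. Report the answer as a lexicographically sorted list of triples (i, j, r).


Rank table r_w(12×12) implied by the 41 constraints:

  0 | 0 | 0 | 0 | 0 | 0 | 0 | 0 | 1 | 1 | 1 | 1
  0 | 0 | 0 | 1 | 1 | 1 | 1 | 1 | 2 | 2 | 2 | 2
  0 | 0 | 0 | 1 | 1 | 2 | 2 | 2 | 3 | 3 | 3 | 3
  0 | 0 | 0 | 1 | 1 | 2 | 2 | 2 | 3 | 4 | 4 | 4
  0 | 0 | 1 | 2 | 2 | 3 | 3 | 3 | 4 | 5 | 5 | 5
  0 | 0 | 1 | 2 | 2 | 3 | 4 | 4 | 5 | 6 | 6 | 6
  0 | 0 | 1 | 2 | 3 | 4 | 5 | 5 | 6 | 7 | 7 | 7
  1 | 1 | 2 | 3 | 4 | 5 | 6 | 6 | 7 | 8 | 8 | 8
  1 | 1 | 2 | 3 | 4 | 5 | 6 | 6 | 7 | 8 | 8 | 9
  1 | 1 | 2 | 3 | 4 | 5 | 6 | 7 | 8 | 9 | 9 | 10
  1 | 2 | 3 | 4 | 5 | 6 | 7 | 8 | 9 | 10 | 10 | 11
  1 | 2 | 3 | 4 | 5 | 6 | 7 | 8 | 9 | 10 | 11 | 12

reading off 1-entries of Δ²R: w = (9, 4, 6, 10, 3, 7, 5, 1, 12, 8, 2, 11).

Rothe diagram D(w) (32 cells), 9 SE-corners (essential conditions):

[(1, 8, 0), (4, 3, 0), (4, 5, 1), (4, 8, 2), (6, 5, 2), (7, 2, 0), (9, 8, 6), (9, 11, 8), (10, 2, 1)]


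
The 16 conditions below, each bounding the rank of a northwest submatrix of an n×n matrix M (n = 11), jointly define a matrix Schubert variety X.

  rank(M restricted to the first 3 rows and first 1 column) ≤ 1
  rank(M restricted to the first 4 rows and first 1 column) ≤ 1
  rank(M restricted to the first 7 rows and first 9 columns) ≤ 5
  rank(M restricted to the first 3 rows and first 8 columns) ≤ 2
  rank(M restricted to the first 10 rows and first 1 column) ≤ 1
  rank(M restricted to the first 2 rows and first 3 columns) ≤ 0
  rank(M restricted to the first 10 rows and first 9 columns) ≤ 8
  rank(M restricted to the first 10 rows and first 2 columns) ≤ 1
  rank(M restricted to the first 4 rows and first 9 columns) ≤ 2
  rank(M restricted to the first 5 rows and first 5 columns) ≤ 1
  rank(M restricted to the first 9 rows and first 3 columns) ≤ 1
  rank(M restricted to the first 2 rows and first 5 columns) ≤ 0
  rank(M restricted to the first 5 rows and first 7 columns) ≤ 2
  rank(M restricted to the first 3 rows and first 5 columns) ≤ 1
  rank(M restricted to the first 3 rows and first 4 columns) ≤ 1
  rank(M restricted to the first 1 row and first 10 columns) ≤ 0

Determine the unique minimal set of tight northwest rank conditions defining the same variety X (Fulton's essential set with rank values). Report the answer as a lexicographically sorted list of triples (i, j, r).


The tightest implied rank at each (i,j), from the 16 conditions:

  i=1: 0 | 0 | 0 | 0 | 0 | 0 | 0 | 0 | 0 | 0 | 1
  i=2: 0 | 0 | 0 | 0 | 0 | 1 | 1 | 1 | 1 | 1 | 2
  i=3: 1 | 1 | 1 | 1 | 1 | 2 | 2 | 2 | 2 | 2 | 3
  i=4: 1 | 1 | 1 | 1 | 1 | 2 | 2 | 2 | 2 | 3 | 4
  i=5: 1 | 1 | 1 | 1 | 1 | 2 | 2 | 3 | 3 | 4 | 5
  i=6: 1 | 1 | 1 | 2 | 2 | 3 | 3 | 4 | 4 | 5 | 6
  i=7: 1 | 1 | 1 | 2 | 3 | 4 | 4 | 5 | 5 | 6 | 7
  i=8: 1 | 1 | 1 | 2 | 3 | 4 | 5 | 6 | 6 | 7 | 8
  i=9: 1 | 1 | 1 | 2 | 3 | 4 | 5 | 6 | 7 | 8 | 9
  i=10: 1 | 1 | 2 | 3 | 4 | 5 | 6 | 7 | 8 | 9 | 10
  i=11: 1 | 2 | 3 | 4 | 5 | 6 | 7 | 8 | 9 | 10 | 11

so w = (11, 6, 1, 10, 8, 4, 5, 7, 9, 3, 2).

Rothe diagram D(w) (36 cells), 7 SE-corners (essential conditions):

[(1, 10, 0), (2, 5, 0), (4, 9, 2), (5, 5, 1), (5, 7, 2), (9, 3, 1), (10, 2, 1)]


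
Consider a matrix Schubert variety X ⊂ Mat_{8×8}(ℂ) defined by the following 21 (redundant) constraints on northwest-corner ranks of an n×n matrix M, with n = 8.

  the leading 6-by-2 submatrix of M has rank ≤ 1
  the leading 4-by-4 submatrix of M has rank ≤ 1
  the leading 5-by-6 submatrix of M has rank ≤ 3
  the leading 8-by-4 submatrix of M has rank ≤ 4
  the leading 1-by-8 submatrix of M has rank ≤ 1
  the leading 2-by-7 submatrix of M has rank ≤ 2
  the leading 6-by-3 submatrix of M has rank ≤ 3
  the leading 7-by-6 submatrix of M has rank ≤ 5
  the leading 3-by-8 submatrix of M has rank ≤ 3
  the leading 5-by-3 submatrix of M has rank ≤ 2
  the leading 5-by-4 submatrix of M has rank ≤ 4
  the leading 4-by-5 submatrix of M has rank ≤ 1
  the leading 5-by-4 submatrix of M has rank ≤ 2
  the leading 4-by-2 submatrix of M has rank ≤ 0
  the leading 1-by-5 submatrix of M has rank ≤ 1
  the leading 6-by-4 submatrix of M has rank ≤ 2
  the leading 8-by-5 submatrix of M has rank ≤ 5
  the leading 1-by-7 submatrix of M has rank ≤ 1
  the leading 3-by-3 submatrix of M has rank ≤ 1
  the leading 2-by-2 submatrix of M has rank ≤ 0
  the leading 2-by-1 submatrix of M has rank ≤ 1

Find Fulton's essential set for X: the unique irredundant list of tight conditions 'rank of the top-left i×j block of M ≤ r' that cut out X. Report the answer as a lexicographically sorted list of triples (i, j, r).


Computing R[i][j] = min implied NW-rank bound (n=8, 21 conditions):

  0 0 1 1 1 1 1 1
  0 0 1 1 1 2 2 2
  0 0 1 1 1 2 3 3
  0 0 1 1 1 2 3 4
  1 1 2 2 2 3 4 5
  1 1 2 2 3 4 5 6
  1 2 3 3 4 5 6 7
  1 2 3 4 5 6 7 8

the unique w with this rank table is (3, 6, 7, 8, 1, 5, 2, 4).

Fulton essential set (4 of the 16 Rothe cells):

[(4, 2, 0), (4, 5, 1), (6, 2, 1), (6, 4, 2)]


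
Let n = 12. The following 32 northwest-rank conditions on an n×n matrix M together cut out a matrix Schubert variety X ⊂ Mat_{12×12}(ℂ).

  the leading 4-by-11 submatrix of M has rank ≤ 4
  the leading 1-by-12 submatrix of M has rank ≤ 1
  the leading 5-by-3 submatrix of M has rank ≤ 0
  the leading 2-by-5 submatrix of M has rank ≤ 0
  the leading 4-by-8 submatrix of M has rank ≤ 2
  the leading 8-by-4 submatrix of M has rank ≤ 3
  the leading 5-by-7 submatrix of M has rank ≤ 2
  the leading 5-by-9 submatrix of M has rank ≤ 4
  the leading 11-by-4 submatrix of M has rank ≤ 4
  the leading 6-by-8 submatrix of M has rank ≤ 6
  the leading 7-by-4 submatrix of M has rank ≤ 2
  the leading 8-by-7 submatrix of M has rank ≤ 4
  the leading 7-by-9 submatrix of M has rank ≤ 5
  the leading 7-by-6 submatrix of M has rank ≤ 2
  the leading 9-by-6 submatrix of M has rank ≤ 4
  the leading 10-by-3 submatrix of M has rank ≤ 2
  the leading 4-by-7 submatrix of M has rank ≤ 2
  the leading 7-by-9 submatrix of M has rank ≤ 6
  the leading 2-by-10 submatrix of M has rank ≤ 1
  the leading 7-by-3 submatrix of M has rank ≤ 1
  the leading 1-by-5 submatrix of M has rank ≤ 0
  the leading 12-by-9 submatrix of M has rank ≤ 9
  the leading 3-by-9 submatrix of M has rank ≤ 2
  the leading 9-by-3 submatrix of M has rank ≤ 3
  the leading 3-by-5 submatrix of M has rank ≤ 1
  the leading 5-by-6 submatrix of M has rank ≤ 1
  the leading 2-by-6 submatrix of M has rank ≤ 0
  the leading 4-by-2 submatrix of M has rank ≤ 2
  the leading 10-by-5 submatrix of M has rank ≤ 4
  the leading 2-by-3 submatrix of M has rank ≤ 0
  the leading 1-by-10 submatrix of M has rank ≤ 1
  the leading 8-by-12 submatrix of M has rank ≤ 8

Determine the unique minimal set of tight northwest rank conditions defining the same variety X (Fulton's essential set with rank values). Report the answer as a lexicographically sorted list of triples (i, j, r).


Computing R[i][j] = min implied NW-rank bound (n=12, 32 conditions):

  R[1]: 0 0 0 0 0 0 1 1 1 1 1 1
  R[2]: 0 0 0 0 0 0 1 1 1 1 2 2
  R[3]: 0 0 0 1 1 1 2 2 2 2 3 3
  R[4]: 0 0 0 1 1 1 2 2 3 3 4 4
  R[5]: 0 0 0 1 1 1 2 3 4 4 5 5
  R[6]: 1 1 1 2 2 2 3 4 5 5 6 6
  R[7]: 1 1 1 2 2 2 3 4 5 6 7 7
  R[8]: 1 2 2 3 3 3 4 5 6 7 8 8
  R[9]: 1 2 2 3 4 4 5 6 7 8 9 9
  R[10]: 1 2 2 3 4 5 6 7 8 9 10 10
  R[11]: 1 2 3 4 5 6 7 8 9 10 11 11
  R[12]: 1 2 3 4 5 6 7 8 9 10 11 12

the unique w with this rank table is (7, 11, 4, 9, 8, 1, 10, 2, 5, 6, 3, 12).

D(w) has 35 cells with 8 SE-corners; essential set:

[(2, 6, 0), (2, 10, 1), (4, 8, 2), (5, 3, 0), (5, 6, 1), (7, 3, 1), (7, 6, 2), (10, 3, 2)]


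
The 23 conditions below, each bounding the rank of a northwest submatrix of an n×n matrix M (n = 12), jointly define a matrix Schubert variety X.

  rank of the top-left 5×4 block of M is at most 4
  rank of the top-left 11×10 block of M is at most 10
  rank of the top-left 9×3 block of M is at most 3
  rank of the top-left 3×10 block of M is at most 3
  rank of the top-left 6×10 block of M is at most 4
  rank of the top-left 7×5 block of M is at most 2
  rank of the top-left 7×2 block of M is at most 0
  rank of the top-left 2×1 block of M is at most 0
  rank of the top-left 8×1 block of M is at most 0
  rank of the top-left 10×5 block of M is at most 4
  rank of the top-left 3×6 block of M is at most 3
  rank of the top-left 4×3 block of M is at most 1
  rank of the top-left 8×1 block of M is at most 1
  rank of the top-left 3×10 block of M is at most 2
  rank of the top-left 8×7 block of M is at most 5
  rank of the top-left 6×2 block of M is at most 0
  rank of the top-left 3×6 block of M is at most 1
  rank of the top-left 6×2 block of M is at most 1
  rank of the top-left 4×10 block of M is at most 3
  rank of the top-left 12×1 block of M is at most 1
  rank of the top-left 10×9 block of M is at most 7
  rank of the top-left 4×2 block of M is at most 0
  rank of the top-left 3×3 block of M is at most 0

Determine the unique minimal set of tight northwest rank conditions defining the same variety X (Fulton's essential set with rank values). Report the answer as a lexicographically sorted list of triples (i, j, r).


The tightest implied rank at each (i,j), from the 23 conditions:

  row 1: 0  0  0  1  1  1  1  1  1  1  1  1
  row 2: 0  0  0  1  1  1  2  2  2  2  2  2
  row 3: 0  0  0  1  1  1  2  2  2  2  3  3
  row 4: 0  0  1  2  2  2  3  3  3  3  4  4
  row 5: 0  0  1  2  2  3  4  4  4  4  5  5
  row 6: 0  0  1  2  2  3  4  4  4  4  5  6
  row 7: 0  0  1  2  2  3  4  5  5  5  6  7
  row 8: 0  1  2  3  3  4  5  6  6  6  7  8
  row 9: 1  2  3  4  4  5  6  7  7  7  8  9
  row 10: 1  2  3  4  4  5  6  7  7  8  9  10
  row 11: 1  2  3  4  5  6  7  8  8  9  10  11
  row 12: 1  2  3  4  5  6  7  8  9  10  11  12

second differences of R give the permutation w = (4, 7, 11, 3, 6, 12, 8, 2, 1, 10, 5, 9).

ℓ(w)=33; the 9 essential cells (i,j,r):

[(3, 3, 0), (3, 6, 1), (3, 10, 2), (6, 10, 4), (7, 2, 0), (7, 5, 2), (8, 1, 0), (10, 5, 4), (10, 9, 7)]


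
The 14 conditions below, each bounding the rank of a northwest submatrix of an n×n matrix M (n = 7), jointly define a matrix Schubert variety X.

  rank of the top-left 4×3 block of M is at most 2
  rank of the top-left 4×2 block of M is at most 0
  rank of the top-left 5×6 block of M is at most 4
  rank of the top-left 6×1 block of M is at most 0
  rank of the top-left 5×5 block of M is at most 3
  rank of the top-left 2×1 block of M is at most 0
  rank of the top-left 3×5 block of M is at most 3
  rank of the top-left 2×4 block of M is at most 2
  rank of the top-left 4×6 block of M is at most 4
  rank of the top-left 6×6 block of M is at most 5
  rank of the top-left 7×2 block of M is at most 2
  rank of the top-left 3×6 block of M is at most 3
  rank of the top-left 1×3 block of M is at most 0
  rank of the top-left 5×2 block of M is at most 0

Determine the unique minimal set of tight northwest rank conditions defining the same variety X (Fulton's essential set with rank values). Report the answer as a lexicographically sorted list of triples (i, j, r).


Rank table r_w(7×7) implied by the 14 constraints:

  i=1: 0  0  0  1  1  1  1
  i=2: 0  0  1  2  2  2  2
  i=3: 0  0  1  2  3  3  3
  i=4: 0  0  1  2  3  4  4
  i=5: 0  0  1  2  3  4  5
  i=6: 0  1  2  3  4  5  6
  i=7: 1  2  3  4  5  6  7

reading off 1-entries of Δ²R: w = (4, 3, 5, 6, 7, 2, 1).

Rothe diagram D(w) (12 cells), 3 SE-corners (essential conditions):

[(1, 3, 0), (5, 2, 0), (6, 1, 0)]


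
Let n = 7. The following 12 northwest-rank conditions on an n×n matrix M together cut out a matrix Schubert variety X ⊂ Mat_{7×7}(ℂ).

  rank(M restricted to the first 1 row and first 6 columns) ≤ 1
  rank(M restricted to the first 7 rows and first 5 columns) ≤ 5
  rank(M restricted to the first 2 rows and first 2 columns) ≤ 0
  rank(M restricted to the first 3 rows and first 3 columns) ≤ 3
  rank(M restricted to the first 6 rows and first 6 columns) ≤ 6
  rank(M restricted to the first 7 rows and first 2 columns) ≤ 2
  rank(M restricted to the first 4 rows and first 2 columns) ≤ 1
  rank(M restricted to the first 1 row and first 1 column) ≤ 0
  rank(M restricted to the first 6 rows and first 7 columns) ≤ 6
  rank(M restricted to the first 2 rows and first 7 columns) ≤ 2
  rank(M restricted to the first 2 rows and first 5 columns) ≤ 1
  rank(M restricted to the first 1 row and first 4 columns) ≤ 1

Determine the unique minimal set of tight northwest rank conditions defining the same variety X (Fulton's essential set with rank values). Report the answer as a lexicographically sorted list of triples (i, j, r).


Computing R[i][j] = min implied NW-rank bound (n=7, 12 conditions):

  i=1: 0 0 1 1 1 1 1
  i=2: 0 0 1 1 1 2 2
  i=3: 1 1 2 2 2 3 3
  i=4: 1 1 2 3 3 4 4
  i=5: 1 2 3 4 4 5 5
  i=6: 1 2 3 4 5 6 6
  i=7: 1 2 3 4 5 6 7

so w = (3, 6, 1, 4, 2, 5, 7).

3 SE-corners of the 7-cell Rothe diagram give Ess(w):

[(2, 2, 0), (2, 5, 1), (4, 2, 1)]


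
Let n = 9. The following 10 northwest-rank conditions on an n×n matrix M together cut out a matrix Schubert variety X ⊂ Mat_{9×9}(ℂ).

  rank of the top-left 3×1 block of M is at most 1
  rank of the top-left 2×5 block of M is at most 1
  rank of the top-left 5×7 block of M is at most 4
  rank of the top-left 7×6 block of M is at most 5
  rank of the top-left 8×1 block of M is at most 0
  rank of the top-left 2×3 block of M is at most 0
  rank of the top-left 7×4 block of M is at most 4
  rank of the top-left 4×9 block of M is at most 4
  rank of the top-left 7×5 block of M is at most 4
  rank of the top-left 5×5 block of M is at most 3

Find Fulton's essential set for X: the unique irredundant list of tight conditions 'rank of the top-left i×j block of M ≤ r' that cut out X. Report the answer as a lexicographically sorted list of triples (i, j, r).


The tightest implied rank at each (i,j), from the 10 conditions:

  0 | 0 | 0 | 1 | 1 | 1 | 1 | 1 | 1
  0 | 0 | 0 | 1 | 1 | 2 | 2 | 2 | 2
  0 | 1 | 1 | 2 | 2 | 3 | 3 | 3 | 3
  0 | 1 | 2 | 3 | 3 | 4 | 4 | 4 | 4
  0 | 1 | 2 | 3 | 3 | 4 | 4 | 5 | 5
  0 | 1 | 2 | 3 | 4 | 5 | 5 | 6 | 6
  0 | 1 | 2 | 3 | 4 | 5 | 6 | 7 | 7
  0 | 1 | 2 | 3 | 4 | 5 | 6 | 7 | 8
  1 | 2 | 3 | 4 | 5 | 6 | 7 | 8 | 9

so w = (4, 6, 2, 3, 8, 5, 7, 9, 1).

D(w) has 15 cells with 5 SE-corners; essential set:

[(2, 3, 0), (2, 5, 1), (5, 5, 3), (5, 7, 4), (8, 1, 0)]


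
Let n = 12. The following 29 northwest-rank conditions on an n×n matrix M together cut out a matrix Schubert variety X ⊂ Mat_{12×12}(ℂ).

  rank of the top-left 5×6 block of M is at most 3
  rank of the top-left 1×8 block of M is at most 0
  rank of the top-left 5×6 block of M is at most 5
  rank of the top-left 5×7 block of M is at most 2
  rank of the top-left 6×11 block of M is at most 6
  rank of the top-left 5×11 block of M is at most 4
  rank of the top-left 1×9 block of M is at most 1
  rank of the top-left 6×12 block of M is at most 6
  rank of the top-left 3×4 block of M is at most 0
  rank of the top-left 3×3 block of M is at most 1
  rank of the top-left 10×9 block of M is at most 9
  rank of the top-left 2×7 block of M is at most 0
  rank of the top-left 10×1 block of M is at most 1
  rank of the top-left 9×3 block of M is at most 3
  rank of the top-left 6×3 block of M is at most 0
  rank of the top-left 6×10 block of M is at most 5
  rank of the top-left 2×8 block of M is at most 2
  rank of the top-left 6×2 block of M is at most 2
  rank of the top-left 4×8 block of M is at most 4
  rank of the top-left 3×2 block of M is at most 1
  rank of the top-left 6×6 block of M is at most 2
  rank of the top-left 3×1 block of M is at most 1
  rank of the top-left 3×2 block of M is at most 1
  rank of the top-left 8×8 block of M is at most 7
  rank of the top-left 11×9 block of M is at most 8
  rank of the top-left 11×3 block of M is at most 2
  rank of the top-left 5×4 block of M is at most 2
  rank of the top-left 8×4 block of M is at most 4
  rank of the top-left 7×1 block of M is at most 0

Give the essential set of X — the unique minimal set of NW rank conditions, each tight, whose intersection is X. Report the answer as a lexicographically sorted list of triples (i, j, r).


Reconstructing r_w from the 29 given conditions:

  0  0  0  0  0  0  0  0  1  1  1  1
  0  0  0  0  0  0  0  1  2  2  2  2
  0  0  0  0  1  1  1  2  3  3  3  3
  0  0  0  1  2  2  2  3  4  4  4  4
  0  0  0  1  2  2  2  3  4  4  4  5
  0  0  0  1  2  2  3  4  5  5  5  6
  0  1  1  2  3  3  4  5  6  6  6  7
  1  2  2  3  4  4  5  6  7  7  7  8
  1  2  2  3  4  5  6  7  8  8  8  9
  1  2  2  3  4  5  6  7  8  9  9  10
  1  2  2  3  4  5  6  7  8  9  10  11
  1  2  3  4  5  6  7  8  9  10  11  12

so w = (9, 8, 5, 4, 12, 7, 2, 1, 6, 10, 11, 3).

D(w) has 37 cells with 9 SE-corners; essential set:

[(1, 8, 0), (2, 7, 0), (3, 4, 0), (5, 7, 2), (5, 11, 4), (6, 3, 0), (6, 6, 2), (7, 1, 0), (11, 3, 2)]


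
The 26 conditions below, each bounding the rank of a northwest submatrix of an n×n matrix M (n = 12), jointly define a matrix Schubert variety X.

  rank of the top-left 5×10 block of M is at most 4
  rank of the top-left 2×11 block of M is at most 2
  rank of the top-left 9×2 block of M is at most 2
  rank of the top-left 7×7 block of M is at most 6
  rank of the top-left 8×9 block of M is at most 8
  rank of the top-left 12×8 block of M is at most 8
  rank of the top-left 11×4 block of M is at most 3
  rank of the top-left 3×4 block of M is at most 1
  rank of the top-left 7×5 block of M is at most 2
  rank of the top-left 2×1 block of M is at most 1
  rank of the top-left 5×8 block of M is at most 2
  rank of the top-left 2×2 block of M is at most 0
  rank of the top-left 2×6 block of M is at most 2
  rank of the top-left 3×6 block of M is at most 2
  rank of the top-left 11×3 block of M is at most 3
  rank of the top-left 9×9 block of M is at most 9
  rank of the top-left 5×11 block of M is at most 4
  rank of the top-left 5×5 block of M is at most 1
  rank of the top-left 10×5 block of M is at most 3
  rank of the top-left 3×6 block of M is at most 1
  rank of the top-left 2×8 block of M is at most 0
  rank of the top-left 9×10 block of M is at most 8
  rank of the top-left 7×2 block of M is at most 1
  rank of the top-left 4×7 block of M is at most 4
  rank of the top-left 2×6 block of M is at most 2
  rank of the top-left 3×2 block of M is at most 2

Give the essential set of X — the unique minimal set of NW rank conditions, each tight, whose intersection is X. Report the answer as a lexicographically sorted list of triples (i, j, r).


Rank table r_w(12×12) implied by the 26 constraints:

  row 1: 0, 0, 0, 0, 0, 0, 0, 0, 1, 1, 1, 1
  row 2: 0, 0, 0, 0, 0, 0, 0, 0, 1, 2, 2, 2
  row 3: 1, 1, 1, 1, 1, 1, 1, 1, 2, 3, 3, 3
  row 4: 1, 1, 1, 1, 1, 2, 2, 2, 3, 4, 4, 4
  row 5: 1, 1, 1, 1, 1, 2, 2, 2, 3, 4, 4, 5
  row 6: 1, 1, 2, 2, 2, 3, 3, 3, 4, 5, 5, 6
  row 7: 1, 1, 2, 2, 2, 3, 4, 4, 5, 6, 6, 7
  row 8: 1, 2, 3, 3, 3, 4, 5, 5, 6, 7, 7, 8
  row 9: 1, 2, 3, 3, 3, 4, 5, 6, 7, 8, 8, 9
  row 10: 1, 2, 3, 3, 3, 4, 5, 6, 7, 8, 9, 10
  row 11: 1, 2, 3, 3, 4, 5, 6, 7, 8, 9, 10, 11
  row 12: 1, 2, 3, 4, 5, 6, 7, 8, 9, 10, 11, 12

second differences of R give the permutation w = (9, 10, 1, 6, 12, 3, 7, 2, 8, 11, 5, 4).

Fulton essential set (8 of the 36 Rothe cells):

[(2, 8, 0), (5, 5, 1), (5, 8, 2), (5, 11, 4), (7, 2, 1), (7, 5, 2), (10, 5, 3), (11, 4, 3)]


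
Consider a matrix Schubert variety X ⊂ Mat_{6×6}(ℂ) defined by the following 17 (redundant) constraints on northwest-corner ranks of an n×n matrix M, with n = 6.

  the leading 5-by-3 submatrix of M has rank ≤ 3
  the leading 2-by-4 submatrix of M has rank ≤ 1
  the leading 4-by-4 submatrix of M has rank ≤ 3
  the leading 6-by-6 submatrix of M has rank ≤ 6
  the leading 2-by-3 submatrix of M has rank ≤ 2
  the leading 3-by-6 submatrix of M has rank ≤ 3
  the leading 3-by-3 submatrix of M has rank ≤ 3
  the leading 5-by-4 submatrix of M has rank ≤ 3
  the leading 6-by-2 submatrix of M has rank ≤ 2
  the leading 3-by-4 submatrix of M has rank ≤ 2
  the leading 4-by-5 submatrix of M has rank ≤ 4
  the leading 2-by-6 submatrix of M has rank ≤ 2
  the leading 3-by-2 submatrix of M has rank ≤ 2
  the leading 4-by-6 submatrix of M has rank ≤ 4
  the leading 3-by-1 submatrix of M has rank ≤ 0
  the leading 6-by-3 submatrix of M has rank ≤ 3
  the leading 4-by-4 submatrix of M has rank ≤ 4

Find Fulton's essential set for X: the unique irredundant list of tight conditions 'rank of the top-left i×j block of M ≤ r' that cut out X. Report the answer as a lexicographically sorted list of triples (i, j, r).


Recovering R(i,j) via the rank-extension bound from the 17 conditions:

  row 1: 0 1 1 1 1 1
  row 2: 0 1 1 1 2 2
  row 3: 0 1 2 2 3 3
  row 4: 1 2 3 3 4 4
  row 5: 1 2 3 3 4 5
  row 6: 1 2 3 4 5 6

reading off 1-entries of Δ²R: w = (2, 5, 3, 1, 6, 4).

Rothe diagram D(w) (6 cells), 3 SE-corners (essential conditions):

[(2, 4, 1), (3, 1, 0), (5, 4, 3)]


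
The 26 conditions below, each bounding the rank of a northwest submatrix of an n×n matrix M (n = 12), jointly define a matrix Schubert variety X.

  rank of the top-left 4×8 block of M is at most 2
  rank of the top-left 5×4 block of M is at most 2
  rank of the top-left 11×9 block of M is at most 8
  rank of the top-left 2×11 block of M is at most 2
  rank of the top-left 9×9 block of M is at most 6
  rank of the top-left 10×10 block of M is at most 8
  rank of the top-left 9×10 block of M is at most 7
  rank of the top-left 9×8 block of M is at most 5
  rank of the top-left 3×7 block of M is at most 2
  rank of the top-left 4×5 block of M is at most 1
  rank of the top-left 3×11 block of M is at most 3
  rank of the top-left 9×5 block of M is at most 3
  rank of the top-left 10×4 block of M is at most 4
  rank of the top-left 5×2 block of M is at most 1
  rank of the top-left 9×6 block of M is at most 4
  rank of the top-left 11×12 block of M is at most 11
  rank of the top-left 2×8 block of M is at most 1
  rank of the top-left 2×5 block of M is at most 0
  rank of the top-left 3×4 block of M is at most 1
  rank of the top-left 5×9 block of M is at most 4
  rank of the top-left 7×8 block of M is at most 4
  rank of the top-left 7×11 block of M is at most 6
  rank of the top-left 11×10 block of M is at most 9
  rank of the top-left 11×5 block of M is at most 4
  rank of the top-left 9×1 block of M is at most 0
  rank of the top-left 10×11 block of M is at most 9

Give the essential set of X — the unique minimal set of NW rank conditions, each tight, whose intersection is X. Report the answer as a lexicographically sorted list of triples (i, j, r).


Computing R[i][j] = min implied NW-rank bound (n=12, 26 conditions):

  R[1]: 0 | 0 | 0 | 0 | 0 | 1 | 1 | 1 | 1 | 1 | 1 | 1
  R[2]: 0 | 0 | 0 | 0 | 0 | 1 | 1 | 1 | 2 | 2 | 2 | 2
  R[3]: 0 | 1 | 1 | 1 | 1 | 2 | 2 | 2 | 3 | 3 | 3 | 3
  R[4]: 0 | 1 | 1 | 1 | 1 | 2 | 2 | 2 | 3 | 4 | 4 | 4
  R[5]: 0 | 1 | 2 | 2 | 2 | 3 | 3 | 3 | 4 | 5 | 5 | 5
  R[6]: 0 | 1 | 2 | 3 | 3 | 4 | 4 | 4 | 5 | 6 | 6 | 6
  R[7]: 0 | 1 | 2 | 3 | 3 | 4 | 4 | 4 | 5 | 6 | 6 | 7
  R[8]: 0 | 1 | 2 | 3 | 3 | 4 | 5 | 5 | 6 | 7 | 7 | 8
  R[9]: 0 | 1 | 2 | 3 | 3 | 4 | 5 | 5 | 6 | 7 | 8 | 9
  R[10]: 1 | 2 | 3 | 4 | 4 | 5 | 6 | 6 | 7 | 8 | 9 | 10
  R[11]: 1 | 2 | 3 | 4 | 4 | 5 | 6 | 7 | 8 | 9 | 10 | 11
  R[12]: 1 | 2 | 3 | 4 | 5 | 6 | 7 | 8 | 9 | 10 | 11 | 12

second differences of R give the permutation w = (6, 9, 2, 10, 3, 4, 12, 7, 11, 1, 8, 5).

Rothe diagram D(w) (32 cells), 10 SE-corners (essential conditions):

[(2, 5, 0), (2, 8, 1), (4, 5, 1), (4, 8, 2), (7, 8, 4), (7, 11, 6), (9, 1, 0), (9, 5, 3), (9, 8, 5), (11, 5, 4)]


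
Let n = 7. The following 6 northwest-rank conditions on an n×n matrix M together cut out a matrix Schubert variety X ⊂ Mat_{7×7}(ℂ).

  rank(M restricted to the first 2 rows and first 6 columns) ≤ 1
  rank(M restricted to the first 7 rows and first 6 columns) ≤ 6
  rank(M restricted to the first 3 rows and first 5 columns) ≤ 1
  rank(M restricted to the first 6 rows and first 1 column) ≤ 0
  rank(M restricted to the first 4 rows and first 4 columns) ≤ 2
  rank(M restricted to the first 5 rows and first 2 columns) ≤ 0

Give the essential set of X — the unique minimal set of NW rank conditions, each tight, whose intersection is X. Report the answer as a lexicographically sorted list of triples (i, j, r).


Reconstructing r_w from the 6 given conditions:

  row 1: 0  0  1  1  1  1  1
  row 2: 0  0  1  1  1  1  2
  row 3: 0  0  1  1  1  2  3
  row 4: 0  0  1  2  2  3  4
  row 5: 0  0  1  2  3  4  5
  row 6: 0  1  2  3  4  5  6
  row 7: 1  2  3  4  5  6  7

second differences of R give the permutation w = (3, 7, 6, 4, 5, 2, 1).

Fulton essential set (4 of the 16 Rothe cells):

[(2, 6, 1), (3, 5, 1), (5, 2, 0), (6, 1, 0)]


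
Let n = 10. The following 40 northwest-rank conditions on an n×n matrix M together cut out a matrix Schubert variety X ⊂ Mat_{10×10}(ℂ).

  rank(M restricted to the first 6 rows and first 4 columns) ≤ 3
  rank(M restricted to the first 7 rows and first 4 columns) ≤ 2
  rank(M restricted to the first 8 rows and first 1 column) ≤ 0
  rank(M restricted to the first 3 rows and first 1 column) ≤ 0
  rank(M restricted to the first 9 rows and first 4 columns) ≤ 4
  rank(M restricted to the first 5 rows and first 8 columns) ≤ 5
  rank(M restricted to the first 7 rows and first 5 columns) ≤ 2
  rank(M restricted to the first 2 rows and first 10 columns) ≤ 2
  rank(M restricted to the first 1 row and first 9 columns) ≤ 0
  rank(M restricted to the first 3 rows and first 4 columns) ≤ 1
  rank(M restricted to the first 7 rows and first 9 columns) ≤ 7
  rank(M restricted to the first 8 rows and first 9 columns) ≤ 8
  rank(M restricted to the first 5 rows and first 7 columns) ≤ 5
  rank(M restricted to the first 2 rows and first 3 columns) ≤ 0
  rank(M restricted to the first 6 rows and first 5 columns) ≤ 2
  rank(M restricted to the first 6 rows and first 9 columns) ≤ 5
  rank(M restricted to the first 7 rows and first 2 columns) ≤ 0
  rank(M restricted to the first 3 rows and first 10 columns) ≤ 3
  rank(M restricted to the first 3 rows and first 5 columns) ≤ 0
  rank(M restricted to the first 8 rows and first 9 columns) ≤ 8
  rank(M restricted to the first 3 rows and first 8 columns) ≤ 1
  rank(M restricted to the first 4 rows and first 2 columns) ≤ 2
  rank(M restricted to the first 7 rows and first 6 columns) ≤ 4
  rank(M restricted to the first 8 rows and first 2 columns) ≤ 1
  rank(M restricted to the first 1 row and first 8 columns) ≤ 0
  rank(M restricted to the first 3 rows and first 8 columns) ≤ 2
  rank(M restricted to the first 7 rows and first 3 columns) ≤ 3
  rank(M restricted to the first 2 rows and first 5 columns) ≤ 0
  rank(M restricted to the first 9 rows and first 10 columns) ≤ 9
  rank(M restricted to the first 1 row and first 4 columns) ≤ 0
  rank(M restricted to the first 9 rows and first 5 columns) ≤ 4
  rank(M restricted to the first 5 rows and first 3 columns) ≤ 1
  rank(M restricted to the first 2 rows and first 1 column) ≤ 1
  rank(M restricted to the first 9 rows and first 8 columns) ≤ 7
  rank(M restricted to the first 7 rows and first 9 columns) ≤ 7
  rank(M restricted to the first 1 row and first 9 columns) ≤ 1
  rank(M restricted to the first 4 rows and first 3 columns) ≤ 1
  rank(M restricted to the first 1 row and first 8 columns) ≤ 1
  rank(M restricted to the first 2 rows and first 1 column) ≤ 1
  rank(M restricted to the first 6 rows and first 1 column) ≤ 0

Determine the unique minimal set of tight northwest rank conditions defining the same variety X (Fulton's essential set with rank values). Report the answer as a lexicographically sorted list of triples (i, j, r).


Rank table r_w(10×10) implied by the 40 constraints:

  i=1: 0, 0, 0, 0, 0, 0, 0, 0, 0, 1
  i=2: 0, 0, 0, 0, 0, 1, 1, 1, 1, 2
  i=3: 0, 0, 0, 0, 0, 1, 1, 1, 2, 3
  i=4: 0, 0, 1, 1, 1, 2, 2, 2, 3, 4
  i=5: 0, 0, 1, 2, 2, 3, 3, 3, 4, 5
  i=6: 0, 0, 1, 2, 2, 3, 4, 4, 5, 6
  i=7: 0, 0, 1, 2, 2, 3, 4, 5, 6, 7
  i=8: 0, 1, 2, 3, 3, 4, 5, 6, 7, 8
  i=9: 1, 2, 3, 4, 4, 5, 6, 7, 8, 9
  i=10: 1, 2, 3, 4, 5, 6, 7, 8, 9, 10

reading off 1-entries of Δ²R: w = (10, 6, 9, 3, 4, 7, 8, 2, 1, 5).

6 SE-corners of the 32-cell Rothe diagram give Ess(w):

[(1, 9, 0), (3, 5, 0), (3, 8, 1), (7, 2, 0), (7, 5, 2), (8, 1, 0)]


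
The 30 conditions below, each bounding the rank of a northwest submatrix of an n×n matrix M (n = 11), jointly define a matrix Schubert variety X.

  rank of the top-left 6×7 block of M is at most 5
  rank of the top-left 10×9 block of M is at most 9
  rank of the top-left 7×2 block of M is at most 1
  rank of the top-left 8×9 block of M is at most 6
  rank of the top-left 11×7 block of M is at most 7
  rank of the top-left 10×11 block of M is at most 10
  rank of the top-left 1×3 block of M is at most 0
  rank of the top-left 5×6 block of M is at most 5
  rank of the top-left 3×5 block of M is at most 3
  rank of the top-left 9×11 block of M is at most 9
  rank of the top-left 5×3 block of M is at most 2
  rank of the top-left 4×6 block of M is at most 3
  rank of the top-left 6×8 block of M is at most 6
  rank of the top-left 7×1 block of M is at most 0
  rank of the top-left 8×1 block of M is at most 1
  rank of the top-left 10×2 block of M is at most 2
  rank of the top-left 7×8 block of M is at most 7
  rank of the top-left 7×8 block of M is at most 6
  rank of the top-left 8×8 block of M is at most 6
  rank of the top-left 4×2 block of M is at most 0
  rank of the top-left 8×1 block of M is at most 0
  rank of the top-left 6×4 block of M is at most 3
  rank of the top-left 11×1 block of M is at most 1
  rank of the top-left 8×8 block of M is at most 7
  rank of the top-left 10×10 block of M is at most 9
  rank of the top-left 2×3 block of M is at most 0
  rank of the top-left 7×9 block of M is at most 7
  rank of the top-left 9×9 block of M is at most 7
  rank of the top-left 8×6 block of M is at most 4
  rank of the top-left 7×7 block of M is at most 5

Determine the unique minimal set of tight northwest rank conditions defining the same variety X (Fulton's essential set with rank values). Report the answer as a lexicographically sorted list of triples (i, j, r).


Propagating the 30 rank bounds to every northwest block:

  row 1: 0  0  0  1  1  1  1  1  1  1  1
  row 2: 0  0  0  1  2  2  2  2  2  2  2
  row 3: 0  0  1  2  3  3  3  3  3  3  3
  row 4: 0  0  1  2  3  3  4  4  4  4  4
  row 5: 0  1  2  3  4  4  5  5  5  5  5
  row 6: 0  1  2  3  4  4  5  6  6  6  6
  row 7: 0  1  2  3  4  4  5  6  6  7  7
  row 8: 0  1  2  3  4  4  5  6  6  7  8
  row 9: 1  2  3  4  5  5  6  7  7  8  9
  row 10: 1  2  3  4  5  6  7  8  8  9  10
  row 11: 1  2  3  4  5  6  7  8  9  10  11

hence w(1..11) = (4, 5, 3, 7, 2, 8, 10, 11, 1, 6, 9).

6 SE-corners of the 20-cell Rothe diagram give Ess(w):

[(2, 3, 0), (4, 2, 0), (4, 6, 3), (8, 1, 0), (8, 6, 4), (8, 9, 6)]


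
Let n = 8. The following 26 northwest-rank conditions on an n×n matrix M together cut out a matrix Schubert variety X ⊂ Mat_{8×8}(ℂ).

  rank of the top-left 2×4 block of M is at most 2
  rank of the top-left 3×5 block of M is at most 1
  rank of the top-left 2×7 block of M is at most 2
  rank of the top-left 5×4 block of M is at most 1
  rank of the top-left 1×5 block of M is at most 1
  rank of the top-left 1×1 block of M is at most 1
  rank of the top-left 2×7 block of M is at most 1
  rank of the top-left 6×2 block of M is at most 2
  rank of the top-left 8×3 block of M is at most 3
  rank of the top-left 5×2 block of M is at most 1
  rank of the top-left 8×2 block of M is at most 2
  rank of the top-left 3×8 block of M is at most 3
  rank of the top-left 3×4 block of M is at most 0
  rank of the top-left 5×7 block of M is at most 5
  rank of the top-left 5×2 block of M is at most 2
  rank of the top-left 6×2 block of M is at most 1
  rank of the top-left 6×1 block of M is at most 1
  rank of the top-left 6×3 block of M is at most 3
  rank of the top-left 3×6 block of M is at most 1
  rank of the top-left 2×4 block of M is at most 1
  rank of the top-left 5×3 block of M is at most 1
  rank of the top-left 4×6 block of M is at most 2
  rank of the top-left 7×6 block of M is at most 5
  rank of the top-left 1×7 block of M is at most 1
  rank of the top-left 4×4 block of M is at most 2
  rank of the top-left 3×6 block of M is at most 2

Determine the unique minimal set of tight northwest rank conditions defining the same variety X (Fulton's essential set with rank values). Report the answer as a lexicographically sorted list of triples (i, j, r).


The tightest implied rank at each (i,j), from the 26 conditions:

  i=1: 0 | 0 | 0 | 0 | 1 | 1 | 1 | 1
  i=2: 0 | 0 | 0 | 0 | 1 | 1 | 1 | 2
  i=3: 0 | 0 | 0 | 0 | 1 | 1 | 2 | 3
  i=4: 1 | 1 | 1 | 1 | 2 | 2 | 3 | 4
  i=5: 1 | 1 | 1 | 1 | 2 | 3 | 4 | 5
  i=6: 1 | 1 | 2 | 2 | 3 | 4 | 5 | 6
  i=7: 1 | 2 | 3 | 3 | 4 | 5 | 6 | 7
  i=8: 1 | 2 | 3 | 4 | 5 | 6 | 7 | 8

second differences of R give the permutation w = (5, 8, 7, 1, 6, 3, 2, 4).

5 SE-corners of the 19-cell Rothe diagram give Ess(w):

[(2, 7, 1), (3, 4, 0), (3, 6, 1), (5, 4, 1), (6, 2, 1)]
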